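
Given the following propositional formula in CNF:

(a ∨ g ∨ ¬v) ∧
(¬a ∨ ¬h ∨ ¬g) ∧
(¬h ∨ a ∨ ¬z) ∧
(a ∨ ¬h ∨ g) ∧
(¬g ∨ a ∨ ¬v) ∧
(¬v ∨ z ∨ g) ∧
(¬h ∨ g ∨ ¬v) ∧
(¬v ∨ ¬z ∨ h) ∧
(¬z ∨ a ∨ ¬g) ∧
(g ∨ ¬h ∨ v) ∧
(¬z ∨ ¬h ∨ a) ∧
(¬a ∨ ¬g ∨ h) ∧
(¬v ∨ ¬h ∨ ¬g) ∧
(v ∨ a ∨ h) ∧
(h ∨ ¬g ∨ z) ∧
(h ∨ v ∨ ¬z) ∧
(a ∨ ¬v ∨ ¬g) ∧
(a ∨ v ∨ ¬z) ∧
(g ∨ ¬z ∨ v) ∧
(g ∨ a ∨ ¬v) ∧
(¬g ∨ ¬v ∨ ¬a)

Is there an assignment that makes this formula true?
Yes

Yes, the formula is satisfiable.

One satisfying assignment is: v=False, h=False, z=False, a=True, g=False

Verification: With this assignment, all 21 clauses evaluate to true.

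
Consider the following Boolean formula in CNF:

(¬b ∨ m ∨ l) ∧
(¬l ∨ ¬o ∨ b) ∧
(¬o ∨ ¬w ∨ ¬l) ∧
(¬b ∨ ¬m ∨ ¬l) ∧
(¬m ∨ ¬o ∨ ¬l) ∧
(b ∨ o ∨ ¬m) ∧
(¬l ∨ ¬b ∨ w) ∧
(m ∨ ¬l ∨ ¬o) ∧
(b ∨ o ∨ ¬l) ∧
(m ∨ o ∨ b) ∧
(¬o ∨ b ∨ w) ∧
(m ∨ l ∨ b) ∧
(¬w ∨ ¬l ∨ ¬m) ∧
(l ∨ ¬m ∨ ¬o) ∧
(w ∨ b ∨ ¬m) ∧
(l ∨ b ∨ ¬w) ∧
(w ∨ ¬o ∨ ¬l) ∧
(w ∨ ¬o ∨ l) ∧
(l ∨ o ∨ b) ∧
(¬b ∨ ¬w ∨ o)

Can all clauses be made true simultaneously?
Yes

Yes, the formula is satisfiable.

One satisfying assignment is: m=True, b=True, w=False, l=False, o=False

Verification: With this assignment, all 20 clauses evaluate to true.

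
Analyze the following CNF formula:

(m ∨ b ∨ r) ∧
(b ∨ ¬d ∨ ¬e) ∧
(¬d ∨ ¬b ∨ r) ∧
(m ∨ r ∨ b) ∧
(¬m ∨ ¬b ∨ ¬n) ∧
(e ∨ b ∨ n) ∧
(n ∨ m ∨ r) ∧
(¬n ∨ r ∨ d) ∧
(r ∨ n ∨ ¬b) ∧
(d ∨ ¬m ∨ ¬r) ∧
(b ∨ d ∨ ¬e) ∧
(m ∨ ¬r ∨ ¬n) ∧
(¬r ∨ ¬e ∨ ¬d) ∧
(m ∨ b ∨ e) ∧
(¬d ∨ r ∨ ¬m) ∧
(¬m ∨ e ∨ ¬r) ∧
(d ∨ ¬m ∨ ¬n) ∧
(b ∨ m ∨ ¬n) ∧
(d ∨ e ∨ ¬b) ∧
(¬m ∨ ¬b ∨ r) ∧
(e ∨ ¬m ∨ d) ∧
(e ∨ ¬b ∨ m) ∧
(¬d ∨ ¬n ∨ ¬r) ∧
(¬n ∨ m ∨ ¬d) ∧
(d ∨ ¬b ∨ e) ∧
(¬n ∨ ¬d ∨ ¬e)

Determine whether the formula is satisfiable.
Yes

Yes, the formula is satisfiable.

One satisfying assignment is: e=True, m=False, n=False, b=True, r=True, d=False

Verification: With this assignment, all 26 clauses evaluate to true.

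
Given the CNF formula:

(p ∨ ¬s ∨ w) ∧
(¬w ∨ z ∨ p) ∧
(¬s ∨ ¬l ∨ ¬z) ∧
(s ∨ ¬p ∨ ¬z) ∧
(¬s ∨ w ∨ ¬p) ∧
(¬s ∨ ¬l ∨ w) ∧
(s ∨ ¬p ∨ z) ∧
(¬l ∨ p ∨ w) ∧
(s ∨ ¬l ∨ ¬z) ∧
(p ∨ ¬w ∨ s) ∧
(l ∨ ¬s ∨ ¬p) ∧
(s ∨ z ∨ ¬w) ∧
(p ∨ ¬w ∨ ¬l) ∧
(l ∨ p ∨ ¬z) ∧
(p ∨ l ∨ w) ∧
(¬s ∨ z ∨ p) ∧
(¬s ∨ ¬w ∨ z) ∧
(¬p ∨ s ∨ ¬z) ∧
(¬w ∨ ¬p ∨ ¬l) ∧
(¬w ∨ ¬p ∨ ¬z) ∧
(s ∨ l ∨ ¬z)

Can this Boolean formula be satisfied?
No

No, the formula is not satisfiable.

No assignment of truth values to the variables can make all 21 clauses true simultaneously.

The formula is UNSAT (unsatisfiable).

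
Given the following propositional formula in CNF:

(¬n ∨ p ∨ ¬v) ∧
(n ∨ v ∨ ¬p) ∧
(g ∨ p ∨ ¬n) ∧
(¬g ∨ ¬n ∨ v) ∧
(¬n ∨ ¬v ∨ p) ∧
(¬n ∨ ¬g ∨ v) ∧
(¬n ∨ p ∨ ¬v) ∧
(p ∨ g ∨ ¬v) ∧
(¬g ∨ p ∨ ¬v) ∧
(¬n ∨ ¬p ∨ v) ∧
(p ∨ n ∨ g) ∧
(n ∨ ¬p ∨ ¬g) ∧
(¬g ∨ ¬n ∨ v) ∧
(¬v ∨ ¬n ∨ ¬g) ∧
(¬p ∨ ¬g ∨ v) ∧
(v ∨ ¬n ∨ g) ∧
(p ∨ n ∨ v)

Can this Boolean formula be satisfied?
Yes

Yes, the formula is satisfiable.

One satisfying assignment is: p=True, g=False, v=True, n=False

Verification: With this assignment, all 17 clauses evaluate to true.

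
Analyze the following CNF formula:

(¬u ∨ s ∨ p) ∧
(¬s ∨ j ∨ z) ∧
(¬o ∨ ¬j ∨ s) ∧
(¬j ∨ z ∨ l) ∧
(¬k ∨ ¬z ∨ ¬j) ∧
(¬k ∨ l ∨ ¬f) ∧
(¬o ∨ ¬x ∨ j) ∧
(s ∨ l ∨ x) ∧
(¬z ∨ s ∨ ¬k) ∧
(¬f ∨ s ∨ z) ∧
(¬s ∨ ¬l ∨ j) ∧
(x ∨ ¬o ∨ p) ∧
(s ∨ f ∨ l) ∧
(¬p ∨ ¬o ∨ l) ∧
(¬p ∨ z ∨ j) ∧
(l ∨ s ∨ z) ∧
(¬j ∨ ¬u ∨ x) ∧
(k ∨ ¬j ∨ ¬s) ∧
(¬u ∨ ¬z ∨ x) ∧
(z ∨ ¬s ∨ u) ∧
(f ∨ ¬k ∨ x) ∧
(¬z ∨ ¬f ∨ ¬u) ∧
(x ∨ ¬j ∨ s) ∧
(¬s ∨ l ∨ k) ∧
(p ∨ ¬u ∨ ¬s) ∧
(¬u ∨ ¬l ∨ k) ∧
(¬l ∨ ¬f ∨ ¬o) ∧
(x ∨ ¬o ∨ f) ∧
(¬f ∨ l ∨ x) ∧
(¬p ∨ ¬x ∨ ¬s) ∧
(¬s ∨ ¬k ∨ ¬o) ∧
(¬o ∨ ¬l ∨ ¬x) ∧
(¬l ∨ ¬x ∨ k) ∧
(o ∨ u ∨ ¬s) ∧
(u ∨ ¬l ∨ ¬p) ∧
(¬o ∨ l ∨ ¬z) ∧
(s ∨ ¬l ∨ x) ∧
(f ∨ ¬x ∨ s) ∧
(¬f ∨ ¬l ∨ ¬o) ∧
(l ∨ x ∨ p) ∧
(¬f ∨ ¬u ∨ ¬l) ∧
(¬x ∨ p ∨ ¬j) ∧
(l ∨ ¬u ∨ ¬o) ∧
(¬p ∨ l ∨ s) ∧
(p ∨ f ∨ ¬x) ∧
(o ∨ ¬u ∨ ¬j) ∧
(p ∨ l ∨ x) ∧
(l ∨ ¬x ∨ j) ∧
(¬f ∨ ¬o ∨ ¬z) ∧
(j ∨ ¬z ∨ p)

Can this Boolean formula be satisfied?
No

No, the formula is not satisfiable.

No assignment of truth values to the variables can make all 50 clauses true simultaneously.

The formula is UNSAT (unsatisfiable).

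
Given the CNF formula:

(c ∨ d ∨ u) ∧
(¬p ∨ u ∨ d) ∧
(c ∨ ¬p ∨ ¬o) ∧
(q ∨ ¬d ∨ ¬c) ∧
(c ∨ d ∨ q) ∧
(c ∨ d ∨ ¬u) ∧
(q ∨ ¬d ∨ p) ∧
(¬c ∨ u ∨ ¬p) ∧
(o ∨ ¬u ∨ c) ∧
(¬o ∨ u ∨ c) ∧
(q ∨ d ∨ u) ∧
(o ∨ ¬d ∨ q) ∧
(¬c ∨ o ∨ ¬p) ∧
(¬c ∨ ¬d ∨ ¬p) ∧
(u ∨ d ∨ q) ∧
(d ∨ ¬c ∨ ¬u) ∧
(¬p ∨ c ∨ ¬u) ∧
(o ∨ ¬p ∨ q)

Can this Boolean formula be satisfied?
Yes

Yes, the formula is satisfiable.

One satisfying assignment is: c=False, u=False, d=True, q=True, o=False, p=False

Verification: With this assignment, all 18 clauses evaluate to true.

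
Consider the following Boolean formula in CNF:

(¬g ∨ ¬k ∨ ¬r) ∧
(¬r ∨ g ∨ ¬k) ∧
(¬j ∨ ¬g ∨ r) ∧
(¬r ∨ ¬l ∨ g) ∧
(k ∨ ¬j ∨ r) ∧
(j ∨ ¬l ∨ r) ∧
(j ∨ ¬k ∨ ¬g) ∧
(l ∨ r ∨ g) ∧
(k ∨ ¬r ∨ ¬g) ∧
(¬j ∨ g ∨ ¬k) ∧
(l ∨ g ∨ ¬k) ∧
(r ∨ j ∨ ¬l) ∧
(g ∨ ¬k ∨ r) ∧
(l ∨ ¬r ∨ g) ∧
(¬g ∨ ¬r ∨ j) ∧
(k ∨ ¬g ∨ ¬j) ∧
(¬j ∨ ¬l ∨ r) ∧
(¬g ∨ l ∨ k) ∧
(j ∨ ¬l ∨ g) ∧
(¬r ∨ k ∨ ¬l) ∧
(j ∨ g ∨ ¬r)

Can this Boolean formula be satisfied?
No

No, the formula is not satisfiable.

No assignment of truth values to the variables can make all 21 clauses true simultaneously.

The formula is UNSAT (unsatisfiable).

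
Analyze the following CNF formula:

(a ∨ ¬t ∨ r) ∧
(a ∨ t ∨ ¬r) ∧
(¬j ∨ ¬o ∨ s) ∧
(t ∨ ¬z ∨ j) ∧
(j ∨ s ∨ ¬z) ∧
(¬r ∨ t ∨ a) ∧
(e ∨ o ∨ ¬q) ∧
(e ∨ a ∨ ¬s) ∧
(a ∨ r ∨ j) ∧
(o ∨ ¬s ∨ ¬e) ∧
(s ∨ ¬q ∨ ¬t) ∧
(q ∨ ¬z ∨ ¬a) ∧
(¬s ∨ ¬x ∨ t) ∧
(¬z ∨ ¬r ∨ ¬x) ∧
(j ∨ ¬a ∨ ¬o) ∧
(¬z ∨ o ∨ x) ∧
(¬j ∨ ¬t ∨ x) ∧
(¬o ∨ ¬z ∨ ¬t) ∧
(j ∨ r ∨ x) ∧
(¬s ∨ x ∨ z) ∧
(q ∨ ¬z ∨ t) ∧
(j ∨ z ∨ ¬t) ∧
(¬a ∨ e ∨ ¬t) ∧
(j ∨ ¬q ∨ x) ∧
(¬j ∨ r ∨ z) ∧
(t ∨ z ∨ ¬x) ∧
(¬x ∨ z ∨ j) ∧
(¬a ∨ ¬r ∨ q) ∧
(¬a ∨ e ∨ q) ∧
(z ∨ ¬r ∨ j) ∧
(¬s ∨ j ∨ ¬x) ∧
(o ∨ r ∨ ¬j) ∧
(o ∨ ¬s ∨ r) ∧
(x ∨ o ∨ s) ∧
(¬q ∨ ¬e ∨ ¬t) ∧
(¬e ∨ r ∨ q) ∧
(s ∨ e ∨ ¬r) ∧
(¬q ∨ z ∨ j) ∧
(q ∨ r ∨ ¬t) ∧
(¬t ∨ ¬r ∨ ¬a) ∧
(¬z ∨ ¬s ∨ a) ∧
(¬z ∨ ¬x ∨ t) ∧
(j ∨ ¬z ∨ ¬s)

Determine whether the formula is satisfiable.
Yes

Yes, the formula is satisfiable.

One satisfying assignment is: q=True, e=False, s=True, o=True, x=False, r=True, j=True, t=False, z=True, a=True

Verification: With this assignment, all 43 clauses evaluate to true.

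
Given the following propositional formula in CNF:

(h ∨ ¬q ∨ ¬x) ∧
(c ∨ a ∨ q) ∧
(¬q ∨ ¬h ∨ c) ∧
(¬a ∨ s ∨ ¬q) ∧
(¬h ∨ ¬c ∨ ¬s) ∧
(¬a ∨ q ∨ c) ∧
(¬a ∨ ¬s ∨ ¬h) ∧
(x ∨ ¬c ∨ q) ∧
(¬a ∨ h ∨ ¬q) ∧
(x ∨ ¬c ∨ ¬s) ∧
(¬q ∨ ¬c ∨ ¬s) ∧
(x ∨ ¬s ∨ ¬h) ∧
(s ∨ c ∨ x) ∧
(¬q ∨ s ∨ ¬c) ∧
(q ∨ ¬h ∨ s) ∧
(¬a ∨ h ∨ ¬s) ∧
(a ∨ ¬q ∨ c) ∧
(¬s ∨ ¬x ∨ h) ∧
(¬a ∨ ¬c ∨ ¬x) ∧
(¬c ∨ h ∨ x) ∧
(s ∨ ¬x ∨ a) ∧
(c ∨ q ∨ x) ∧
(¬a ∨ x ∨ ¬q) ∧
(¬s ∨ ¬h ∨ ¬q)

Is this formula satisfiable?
No

No, the formula is not satisfiable.

No assignment of truth values to the variables can make all 24 clauses true simultaneously.

The formula is UNSAT (unsatisfiable).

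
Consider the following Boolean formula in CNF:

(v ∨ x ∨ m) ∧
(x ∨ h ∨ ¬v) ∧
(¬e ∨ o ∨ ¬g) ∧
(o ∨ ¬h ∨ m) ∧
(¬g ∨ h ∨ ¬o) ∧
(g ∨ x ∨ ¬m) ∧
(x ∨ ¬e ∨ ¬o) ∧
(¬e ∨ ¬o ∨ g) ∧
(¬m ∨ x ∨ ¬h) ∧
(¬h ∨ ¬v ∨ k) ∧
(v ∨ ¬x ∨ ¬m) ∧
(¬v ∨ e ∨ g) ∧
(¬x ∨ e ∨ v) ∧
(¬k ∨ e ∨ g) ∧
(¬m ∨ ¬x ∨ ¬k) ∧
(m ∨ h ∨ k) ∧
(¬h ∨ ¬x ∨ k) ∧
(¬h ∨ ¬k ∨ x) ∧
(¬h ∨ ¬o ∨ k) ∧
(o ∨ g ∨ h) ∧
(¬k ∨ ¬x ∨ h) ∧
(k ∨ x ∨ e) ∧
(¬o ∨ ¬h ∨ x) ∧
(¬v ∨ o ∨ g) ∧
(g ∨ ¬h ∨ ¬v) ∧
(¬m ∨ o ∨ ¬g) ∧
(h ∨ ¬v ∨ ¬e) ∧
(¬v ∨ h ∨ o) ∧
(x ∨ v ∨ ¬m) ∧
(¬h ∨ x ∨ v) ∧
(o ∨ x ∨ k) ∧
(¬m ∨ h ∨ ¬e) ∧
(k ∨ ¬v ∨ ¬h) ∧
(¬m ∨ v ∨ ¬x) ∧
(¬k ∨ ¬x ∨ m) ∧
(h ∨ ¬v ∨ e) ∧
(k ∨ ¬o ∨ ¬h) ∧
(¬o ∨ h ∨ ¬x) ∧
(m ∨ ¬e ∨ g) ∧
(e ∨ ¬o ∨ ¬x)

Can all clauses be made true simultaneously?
No

No, the formula is not satisfiable.

No assignment of truth values to the variables can make all 40 clauses true simultaneously.

The formula is UNSAT (unsatisfiable).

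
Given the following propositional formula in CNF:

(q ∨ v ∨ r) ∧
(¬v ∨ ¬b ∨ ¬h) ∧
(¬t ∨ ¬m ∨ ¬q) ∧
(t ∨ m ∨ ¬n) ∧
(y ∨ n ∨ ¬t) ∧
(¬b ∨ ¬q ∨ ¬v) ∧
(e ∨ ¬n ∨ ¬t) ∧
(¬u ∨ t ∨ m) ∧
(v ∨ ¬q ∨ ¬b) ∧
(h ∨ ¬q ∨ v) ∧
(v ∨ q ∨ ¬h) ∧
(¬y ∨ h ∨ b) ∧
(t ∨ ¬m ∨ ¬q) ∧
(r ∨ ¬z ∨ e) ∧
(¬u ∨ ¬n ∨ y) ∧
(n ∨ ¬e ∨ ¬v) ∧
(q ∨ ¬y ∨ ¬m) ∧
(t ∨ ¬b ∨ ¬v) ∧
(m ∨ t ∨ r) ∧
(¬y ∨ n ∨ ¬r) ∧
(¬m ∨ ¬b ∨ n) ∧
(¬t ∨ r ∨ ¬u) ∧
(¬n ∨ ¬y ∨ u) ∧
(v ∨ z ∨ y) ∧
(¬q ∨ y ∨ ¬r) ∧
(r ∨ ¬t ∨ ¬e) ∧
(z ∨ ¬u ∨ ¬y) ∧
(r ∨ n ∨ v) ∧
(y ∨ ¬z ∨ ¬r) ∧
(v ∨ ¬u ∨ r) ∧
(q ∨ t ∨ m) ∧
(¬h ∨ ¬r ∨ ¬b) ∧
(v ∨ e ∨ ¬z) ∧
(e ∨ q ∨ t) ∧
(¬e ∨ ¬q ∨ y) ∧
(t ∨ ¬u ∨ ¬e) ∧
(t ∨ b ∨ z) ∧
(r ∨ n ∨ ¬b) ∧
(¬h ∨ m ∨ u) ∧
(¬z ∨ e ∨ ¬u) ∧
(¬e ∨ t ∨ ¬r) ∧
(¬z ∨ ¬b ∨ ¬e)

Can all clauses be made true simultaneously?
Yes

Yes, the formula is satisfiable.

One satisfying assignment is: h=True, n=True, r=True, q=False, m=False, y=True, u=True, b=False, z=True, e=True, v=True, t=True

Verification: With this assignment, all 42 clauses evaluate to true.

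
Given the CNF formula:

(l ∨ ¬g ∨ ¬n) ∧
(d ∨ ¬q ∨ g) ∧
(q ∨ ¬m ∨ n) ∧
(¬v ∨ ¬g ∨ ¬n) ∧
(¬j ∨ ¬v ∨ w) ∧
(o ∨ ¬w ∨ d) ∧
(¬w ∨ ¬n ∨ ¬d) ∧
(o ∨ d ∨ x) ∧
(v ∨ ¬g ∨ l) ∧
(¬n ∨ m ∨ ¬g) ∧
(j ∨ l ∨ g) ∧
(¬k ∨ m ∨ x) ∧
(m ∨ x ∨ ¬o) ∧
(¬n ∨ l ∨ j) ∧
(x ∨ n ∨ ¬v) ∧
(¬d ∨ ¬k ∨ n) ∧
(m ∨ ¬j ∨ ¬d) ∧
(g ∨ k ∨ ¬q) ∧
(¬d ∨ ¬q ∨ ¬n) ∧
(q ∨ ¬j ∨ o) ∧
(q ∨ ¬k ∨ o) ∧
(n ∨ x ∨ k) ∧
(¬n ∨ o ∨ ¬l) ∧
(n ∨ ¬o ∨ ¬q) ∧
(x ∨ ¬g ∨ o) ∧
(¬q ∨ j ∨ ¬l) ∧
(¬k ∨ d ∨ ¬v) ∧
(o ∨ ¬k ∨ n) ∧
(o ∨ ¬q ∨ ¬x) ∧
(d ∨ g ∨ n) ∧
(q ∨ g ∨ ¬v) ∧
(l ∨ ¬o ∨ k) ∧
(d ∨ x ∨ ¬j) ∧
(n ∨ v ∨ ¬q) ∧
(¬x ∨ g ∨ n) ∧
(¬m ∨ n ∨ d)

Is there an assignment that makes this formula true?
Yes

Yes, the formula is satisfiable.

One satisfying assignment is: n=False, g=True, j=False, m=False, d=False, o=False, k=False, q=False, l=True, x=True, w=False, v=False

Verification: With this assignment, all 36 clauses evaluate to true.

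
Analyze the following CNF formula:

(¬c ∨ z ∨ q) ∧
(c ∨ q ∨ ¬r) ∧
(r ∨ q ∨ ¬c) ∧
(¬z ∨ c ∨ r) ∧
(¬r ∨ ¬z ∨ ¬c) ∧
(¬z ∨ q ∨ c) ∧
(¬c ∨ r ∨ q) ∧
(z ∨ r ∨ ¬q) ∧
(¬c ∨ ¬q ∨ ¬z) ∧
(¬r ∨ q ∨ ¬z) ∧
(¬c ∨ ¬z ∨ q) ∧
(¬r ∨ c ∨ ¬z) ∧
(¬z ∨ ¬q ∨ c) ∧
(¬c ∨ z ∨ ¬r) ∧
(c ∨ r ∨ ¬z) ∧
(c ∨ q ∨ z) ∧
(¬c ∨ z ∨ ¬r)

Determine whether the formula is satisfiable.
Yes

Yes, the formula is satisfiable.

One satisfying assignment is: r=True, z=False, q=True, c=False

Verification: With this assignment, all 17 clauses evaluate to true.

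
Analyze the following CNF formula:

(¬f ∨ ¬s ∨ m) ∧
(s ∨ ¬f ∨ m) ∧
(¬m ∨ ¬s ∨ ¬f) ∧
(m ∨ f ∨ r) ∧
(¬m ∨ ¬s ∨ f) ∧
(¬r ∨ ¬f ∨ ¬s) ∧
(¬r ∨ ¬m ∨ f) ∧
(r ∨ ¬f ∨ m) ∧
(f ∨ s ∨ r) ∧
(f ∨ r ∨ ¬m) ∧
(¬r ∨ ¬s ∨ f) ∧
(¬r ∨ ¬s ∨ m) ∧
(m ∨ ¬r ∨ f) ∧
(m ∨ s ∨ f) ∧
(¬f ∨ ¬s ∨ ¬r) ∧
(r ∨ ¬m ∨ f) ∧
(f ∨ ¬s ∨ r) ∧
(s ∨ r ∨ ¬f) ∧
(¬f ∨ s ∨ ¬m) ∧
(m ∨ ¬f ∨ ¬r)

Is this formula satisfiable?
No

No, the formula is not satisfiable.

No assignment of truth values to the variables can make all 20 clauses true simultaneously.

The formula is UNSAT (unsatisfiable).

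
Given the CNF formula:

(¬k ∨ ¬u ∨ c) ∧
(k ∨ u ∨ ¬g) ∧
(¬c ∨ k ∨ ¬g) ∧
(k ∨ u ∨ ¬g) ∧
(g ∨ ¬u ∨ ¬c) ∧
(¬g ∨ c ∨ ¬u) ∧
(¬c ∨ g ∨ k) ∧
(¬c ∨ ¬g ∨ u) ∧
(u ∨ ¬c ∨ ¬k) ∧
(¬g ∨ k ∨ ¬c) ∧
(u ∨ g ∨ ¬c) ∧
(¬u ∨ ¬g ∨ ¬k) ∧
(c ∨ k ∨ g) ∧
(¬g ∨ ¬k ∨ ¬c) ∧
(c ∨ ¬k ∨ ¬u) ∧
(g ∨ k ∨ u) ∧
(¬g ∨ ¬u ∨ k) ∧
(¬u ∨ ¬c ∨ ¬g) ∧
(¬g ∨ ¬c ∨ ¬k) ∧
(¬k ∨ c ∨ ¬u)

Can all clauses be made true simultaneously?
Yes

Yes, the formula is satisfiable.

One satisfying assignment is: g=False, k=True, c=False, u=False

Verification: With this assignment, all 20 clauses evaluate to true.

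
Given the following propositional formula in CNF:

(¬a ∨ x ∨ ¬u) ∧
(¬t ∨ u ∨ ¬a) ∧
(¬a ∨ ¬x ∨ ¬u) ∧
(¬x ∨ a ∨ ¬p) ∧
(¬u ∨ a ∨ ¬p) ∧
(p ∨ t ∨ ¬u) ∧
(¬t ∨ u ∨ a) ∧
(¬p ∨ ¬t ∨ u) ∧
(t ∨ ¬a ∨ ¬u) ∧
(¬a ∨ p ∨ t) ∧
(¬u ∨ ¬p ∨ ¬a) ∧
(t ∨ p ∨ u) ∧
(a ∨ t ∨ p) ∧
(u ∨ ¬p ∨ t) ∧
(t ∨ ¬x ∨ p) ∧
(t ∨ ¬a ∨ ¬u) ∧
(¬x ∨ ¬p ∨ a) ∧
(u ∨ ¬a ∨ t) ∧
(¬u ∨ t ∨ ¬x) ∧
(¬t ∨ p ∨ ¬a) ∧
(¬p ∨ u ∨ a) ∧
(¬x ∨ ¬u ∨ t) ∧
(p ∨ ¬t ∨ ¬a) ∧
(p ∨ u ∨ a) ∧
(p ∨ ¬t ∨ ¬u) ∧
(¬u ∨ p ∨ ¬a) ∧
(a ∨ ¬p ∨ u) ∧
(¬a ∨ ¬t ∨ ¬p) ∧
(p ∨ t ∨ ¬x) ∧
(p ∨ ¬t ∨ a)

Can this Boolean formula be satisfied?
No

No, the formula is not satisfiable.

No assignment of truth values to the variables can make all 30 clauses true simultaneously.

The formula is UNSAT (unsatisfiable).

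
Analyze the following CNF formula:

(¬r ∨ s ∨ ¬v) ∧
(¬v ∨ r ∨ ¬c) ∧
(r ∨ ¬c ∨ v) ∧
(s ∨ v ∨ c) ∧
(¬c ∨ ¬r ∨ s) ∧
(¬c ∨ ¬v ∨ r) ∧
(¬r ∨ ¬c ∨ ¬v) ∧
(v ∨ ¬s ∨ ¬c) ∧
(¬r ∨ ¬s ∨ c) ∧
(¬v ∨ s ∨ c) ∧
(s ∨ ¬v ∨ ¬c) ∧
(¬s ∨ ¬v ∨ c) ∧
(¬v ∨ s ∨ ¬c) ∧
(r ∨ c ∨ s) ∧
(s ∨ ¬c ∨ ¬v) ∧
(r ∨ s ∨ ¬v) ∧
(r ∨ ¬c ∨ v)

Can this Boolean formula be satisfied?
Yes

Yes, the formula is satisfiable.

One satisfying assignment is: r=False, c=False, s=True, v=False

Verification: With this assignment, all 17 clauses evaluate to true.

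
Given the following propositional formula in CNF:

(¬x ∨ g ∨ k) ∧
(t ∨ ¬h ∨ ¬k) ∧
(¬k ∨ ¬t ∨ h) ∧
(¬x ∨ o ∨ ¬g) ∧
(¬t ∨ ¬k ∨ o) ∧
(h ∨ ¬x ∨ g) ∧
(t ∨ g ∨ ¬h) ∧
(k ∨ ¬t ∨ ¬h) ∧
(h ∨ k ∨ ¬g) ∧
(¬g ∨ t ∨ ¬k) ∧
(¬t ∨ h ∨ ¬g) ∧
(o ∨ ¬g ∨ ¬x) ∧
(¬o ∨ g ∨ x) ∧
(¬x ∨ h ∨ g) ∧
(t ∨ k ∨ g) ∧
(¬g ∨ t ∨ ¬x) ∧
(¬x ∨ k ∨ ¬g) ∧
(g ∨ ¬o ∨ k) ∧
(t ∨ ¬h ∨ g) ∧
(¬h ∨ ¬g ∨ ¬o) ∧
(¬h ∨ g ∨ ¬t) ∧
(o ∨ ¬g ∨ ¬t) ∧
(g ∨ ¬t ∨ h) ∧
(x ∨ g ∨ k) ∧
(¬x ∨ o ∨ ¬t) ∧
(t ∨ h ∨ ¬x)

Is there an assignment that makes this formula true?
Yes

Yes, the formula is satisfiable.

One satisfying assignment is: h=False, x=False, g=False, k=True, o=False, t=False

Verification: With this assignment, all 26 clauses evaluate to true.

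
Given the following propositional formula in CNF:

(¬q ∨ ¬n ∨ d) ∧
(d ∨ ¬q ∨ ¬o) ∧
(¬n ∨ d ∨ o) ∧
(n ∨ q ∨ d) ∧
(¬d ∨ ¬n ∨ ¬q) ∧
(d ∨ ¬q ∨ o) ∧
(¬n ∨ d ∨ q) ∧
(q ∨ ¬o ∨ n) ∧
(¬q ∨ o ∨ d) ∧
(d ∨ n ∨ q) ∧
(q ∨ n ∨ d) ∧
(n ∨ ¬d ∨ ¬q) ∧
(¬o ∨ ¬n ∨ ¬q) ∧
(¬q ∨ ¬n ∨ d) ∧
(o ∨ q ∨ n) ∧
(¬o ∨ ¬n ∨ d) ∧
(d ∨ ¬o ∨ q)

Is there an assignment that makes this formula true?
Yes

Yes, the formula is satisfiable.

One satisfying assignment is: n=True, o=False, q=False, d=True

Verification: With this assignment, all 17 clauses evaluate to true.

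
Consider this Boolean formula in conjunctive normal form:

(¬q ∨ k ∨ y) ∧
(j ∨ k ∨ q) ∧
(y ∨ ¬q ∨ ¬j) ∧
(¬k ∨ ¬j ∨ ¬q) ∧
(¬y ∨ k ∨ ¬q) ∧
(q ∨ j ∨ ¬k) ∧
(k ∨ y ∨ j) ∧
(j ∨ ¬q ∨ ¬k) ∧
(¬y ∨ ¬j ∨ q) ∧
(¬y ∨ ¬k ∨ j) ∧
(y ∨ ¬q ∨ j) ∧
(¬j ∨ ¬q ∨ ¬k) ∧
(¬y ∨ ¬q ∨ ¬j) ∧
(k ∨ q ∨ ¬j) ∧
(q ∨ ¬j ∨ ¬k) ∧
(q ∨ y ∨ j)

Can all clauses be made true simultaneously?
No

No, the formula is not satisfiable.

No assignment of truth values to the variables can make all 16 clauses true simultaneously.

The formula is UNSAT (unsatisfiable).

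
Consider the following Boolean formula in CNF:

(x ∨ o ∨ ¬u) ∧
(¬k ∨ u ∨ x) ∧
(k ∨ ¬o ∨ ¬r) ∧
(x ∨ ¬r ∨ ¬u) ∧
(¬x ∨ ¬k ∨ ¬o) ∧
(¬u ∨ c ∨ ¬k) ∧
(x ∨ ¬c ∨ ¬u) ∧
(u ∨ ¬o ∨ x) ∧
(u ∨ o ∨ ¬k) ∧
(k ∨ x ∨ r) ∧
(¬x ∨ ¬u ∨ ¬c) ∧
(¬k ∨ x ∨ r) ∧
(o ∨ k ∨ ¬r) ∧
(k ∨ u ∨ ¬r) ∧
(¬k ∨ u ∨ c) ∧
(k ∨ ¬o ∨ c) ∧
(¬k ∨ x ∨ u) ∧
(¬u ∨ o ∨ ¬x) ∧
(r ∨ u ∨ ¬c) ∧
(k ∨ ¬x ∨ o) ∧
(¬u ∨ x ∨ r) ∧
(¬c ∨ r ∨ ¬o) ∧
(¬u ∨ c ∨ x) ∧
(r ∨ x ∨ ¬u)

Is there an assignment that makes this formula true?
No

No, the formula is not satisfiable.

No assignment of truth values to the variables can make all 24 clauses true simultaneously.

The formula is UNSAT (unsatisfiable).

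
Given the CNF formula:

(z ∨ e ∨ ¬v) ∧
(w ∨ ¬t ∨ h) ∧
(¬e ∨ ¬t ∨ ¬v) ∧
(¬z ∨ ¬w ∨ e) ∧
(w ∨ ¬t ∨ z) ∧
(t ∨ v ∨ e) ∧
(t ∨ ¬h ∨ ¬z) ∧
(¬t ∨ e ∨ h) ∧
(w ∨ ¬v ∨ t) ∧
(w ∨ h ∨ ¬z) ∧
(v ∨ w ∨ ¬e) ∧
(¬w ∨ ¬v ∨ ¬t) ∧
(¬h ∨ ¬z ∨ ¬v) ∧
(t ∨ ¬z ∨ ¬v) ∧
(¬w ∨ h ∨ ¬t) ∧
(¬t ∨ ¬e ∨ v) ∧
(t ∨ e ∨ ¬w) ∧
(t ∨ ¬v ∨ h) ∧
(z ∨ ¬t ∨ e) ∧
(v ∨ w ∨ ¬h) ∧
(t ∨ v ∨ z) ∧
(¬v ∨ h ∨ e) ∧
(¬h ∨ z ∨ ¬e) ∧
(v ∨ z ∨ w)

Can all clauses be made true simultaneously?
Yes

Yes, the formula is satisfiable.

One satisfying assignment is: v=False, t=False, e=True, w=True, z=True, h=False

Verification: With this assignment, all 24 clauses evaluate to true.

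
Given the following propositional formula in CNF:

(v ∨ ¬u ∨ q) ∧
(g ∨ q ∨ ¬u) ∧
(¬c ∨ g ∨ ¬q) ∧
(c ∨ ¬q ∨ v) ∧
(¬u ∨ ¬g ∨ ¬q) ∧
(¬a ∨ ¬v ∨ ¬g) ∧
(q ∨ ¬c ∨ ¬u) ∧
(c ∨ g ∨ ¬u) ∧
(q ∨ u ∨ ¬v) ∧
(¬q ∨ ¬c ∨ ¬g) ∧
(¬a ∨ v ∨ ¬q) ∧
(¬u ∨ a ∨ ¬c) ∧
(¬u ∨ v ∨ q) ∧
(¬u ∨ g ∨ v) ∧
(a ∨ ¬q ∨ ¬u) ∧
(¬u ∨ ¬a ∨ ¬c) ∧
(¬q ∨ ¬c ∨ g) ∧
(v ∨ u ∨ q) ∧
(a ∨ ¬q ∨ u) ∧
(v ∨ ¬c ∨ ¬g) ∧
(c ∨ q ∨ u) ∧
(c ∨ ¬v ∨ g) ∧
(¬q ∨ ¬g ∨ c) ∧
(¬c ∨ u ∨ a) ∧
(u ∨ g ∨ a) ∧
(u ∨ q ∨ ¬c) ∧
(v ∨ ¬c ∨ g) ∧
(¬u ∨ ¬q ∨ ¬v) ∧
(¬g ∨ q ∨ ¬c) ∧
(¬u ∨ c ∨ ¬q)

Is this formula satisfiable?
Yes

Yes, the formula is satisfiable.

One satisfying assignment is: v=True, c=False, q=False, g=True, a=False, u=True

Verification: With this assignment, all 30 clauses evaluate to true.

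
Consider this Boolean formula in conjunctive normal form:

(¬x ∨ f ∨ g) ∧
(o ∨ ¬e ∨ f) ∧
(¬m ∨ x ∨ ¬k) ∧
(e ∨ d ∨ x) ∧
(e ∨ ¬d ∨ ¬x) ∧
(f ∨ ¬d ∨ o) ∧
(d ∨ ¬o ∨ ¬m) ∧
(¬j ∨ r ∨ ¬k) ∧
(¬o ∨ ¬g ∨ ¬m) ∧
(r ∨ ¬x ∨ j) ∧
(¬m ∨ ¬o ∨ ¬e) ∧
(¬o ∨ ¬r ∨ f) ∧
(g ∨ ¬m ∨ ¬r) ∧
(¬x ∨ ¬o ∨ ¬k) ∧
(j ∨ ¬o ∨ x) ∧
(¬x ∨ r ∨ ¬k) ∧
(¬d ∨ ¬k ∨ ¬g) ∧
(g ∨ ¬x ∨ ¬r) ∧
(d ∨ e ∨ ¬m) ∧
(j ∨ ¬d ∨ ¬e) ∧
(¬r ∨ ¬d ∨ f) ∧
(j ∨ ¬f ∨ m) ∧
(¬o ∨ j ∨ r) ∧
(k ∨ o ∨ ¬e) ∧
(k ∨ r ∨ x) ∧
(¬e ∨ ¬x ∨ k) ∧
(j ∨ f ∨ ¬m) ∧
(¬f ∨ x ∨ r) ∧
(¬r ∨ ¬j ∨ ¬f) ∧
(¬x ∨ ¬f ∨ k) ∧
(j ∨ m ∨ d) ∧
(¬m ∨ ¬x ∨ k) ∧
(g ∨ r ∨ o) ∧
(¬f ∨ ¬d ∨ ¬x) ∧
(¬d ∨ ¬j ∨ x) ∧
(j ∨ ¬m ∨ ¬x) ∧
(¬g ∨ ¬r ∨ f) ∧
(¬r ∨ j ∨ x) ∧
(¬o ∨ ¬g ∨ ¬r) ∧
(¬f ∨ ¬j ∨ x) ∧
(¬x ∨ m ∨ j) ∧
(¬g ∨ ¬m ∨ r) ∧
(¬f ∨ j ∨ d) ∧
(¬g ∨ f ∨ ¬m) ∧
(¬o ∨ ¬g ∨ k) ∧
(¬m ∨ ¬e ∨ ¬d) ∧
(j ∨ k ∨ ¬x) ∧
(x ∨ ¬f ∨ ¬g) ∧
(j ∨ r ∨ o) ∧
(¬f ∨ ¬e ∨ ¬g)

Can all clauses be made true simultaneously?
Yes

Yes, the formula is satisfiable.

One satisfying assignment is: k=False, f=False, e=False, x=True, d=False, m=False, j=True, g=True, o=False, r=False

Verification: With this assignment, all 50 clauses evaluate to true.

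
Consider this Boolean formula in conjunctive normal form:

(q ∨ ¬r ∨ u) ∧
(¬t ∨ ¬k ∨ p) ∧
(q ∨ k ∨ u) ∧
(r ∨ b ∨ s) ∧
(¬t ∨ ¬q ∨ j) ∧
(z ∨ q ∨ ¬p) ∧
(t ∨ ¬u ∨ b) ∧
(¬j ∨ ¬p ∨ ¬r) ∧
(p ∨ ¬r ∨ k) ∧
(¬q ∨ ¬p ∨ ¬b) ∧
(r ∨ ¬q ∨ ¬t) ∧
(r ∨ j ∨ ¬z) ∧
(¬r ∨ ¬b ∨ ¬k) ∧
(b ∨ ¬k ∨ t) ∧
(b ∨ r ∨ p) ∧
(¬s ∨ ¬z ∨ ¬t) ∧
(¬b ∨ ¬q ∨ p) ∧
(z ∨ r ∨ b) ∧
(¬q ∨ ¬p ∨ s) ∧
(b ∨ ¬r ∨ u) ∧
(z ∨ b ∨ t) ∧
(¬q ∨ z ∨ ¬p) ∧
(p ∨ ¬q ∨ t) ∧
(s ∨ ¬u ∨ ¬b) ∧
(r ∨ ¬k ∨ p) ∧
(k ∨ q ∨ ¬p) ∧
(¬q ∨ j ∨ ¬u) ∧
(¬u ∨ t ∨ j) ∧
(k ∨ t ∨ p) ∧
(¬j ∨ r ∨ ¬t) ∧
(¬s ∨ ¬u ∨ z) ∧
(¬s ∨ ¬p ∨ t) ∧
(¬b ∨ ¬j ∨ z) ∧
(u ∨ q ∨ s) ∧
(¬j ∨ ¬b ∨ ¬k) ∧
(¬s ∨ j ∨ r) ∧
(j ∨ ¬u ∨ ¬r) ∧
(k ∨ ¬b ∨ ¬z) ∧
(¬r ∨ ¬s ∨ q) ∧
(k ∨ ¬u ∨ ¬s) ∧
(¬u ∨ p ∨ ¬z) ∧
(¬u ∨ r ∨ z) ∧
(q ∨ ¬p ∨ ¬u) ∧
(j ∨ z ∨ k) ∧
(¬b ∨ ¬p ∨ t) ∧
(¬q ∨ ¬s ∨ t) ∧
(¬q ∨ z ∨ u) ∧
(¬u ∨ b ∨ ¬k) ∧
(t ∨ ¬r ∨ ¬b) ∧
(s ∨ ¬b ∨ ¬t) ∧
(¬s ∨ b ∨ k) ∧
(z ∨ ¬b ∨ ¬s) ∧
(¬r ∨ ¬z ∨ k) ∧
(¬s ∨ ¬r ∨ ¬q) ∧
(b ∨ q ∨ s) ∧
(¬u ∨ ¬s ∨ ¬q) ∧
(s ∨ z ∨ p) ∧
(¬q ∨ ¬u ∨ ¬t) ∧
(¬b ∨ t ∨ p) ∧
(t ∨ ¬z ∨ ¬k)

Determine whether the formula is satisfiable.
No

No, the formula is not satisfiable.

No assignment of truth values to the variables can make all 60 clauses true simultaneously.

The formula is UNSAT (unsatisfiable).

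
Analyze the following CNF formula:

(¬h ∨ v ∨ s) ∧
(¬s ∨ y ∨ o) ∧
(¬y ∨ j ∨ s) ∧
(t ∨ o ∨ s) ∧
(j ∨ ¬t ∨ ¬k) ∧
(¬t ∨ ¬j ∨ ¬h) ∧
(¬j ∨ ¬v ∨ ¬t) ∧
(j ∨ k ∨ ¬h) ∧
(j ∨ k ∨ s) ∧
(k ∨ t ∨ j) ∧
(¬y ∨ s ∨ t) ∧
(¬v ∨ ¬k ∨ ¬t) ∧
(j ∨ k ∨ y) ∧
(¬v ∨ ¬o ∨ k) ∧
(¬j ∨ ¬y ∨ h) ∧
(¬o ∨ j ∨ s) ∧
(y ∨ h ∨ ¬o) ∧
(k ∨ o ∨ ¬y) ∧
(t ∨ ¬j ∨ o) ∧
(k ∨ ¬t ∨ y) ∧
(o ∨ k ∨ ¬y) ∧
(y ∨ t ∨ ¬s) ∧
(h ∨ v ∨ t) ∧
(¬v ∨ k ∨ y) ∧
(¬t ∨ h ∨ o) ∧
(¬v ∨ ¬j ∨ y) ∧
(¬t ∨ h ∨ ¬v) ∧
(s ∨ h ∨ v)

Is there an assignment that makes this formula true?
Yes

Yes, the formula is satisfiable.

One satisfying assignment is: o=True, k=False, v=False, s=True, y=True, t=True, h=False, j=False

Verification: With this assignment, all 28 clauses evaluate to true.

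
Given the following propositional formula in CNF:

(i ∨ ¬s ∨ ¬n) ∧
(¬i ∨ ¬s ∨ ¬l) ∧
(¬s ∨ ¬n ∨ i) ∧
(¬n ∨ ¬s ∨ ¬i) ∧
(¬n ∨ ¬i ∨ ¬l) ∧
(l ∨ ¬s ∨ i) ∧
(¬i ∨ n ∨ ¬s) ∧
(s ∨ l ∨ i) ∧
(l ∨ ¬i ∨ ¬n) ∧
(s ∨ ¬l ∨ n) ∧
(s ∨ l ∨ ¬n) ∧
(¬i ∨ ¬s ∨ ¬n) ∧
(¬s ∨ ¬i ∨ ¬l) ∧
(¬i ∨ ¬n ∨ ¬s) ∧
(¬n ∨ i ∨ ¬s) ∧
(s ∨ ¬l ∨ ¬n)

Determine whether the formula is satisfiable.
Yes

Yes, the formula is satisfiable.

One satisfying assignment is: n=False, s=False, i=True, l=False

Verification: With this assignment, all 16 clauses evaluate to true.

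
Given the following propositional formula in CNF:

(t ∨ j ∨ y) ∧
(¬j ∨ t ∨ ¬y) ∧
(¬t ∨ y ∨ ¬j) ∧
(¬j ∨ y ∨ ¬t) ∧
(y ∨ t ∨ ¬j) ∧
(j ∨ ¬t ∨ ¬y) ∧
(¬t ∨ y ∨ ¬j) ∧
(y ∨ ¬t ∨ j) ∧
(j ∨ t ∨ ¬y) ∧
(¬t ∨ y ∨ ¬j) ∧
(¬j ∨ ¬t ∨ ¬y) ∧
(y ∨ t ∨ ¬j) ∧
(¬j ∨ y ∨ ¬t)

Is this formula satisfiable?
No

No, the formula is not satisfiable.

No assignment of truth values to the variables can make all 13 clauses true simultaneously.

The formula is UNSAT (unsatisfiable).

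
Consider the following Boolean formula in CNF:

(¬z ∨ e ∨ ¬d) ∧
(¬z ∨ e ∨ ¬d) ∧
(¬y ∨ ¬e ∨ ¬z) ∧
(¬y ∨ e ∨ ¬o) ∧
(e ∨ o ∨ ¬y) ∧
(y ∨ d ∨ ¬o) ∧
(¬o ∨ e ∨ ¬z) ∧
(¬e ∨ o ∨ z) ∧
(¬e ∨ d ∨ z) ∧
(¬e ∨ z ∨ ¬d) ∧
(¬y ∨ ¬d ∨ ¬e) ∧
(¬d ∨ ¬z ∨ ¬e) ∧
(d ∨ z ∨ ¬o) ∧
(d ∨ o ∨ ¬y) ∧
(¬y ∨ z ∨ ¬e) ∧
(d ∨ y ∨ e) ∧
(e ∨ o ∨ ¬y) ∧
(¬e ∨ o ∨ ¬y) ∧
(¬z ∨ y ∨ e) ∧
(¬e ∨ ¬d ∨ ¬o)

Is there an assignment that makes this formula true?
Yes

Yes, the formula is satisfiable.

One satisfying assignment is: o=False, z=True, d=False, e=True, y=False

Verification: With this assignment, all 20 clauses evaluate to true.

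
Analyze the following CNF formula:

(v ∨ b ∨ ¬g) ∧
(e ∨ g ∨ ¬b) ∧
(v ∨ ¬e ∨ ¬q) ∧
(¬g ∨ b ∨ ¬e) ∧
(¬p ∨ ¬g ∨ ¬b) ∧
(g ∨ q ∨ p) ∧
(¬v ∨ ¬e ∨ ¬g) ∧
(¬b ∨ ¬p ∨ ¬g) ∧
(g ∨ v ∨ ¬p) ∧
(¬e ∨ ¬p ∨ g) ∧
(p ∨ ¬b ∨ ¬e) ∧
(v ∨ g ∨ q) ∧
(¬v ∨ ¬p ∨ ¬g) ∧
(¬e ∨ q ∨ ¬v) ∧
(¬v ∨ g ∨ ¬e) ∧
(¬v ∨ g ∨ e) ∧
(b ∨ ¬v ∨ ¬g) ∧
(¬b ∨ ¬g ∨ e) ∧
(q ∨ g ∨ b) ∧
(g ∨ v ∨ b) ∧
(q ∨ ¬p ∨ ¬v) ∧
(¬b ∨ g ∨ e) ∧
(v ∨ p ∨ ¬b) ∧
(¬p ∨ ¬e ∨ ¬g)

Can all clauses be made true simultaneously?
No

No, the formula is not satisfiable.

No assignment of truth values to the variables can make all 24 clauses true simultaneously.

The formula is UNSAT (unsatisfiable).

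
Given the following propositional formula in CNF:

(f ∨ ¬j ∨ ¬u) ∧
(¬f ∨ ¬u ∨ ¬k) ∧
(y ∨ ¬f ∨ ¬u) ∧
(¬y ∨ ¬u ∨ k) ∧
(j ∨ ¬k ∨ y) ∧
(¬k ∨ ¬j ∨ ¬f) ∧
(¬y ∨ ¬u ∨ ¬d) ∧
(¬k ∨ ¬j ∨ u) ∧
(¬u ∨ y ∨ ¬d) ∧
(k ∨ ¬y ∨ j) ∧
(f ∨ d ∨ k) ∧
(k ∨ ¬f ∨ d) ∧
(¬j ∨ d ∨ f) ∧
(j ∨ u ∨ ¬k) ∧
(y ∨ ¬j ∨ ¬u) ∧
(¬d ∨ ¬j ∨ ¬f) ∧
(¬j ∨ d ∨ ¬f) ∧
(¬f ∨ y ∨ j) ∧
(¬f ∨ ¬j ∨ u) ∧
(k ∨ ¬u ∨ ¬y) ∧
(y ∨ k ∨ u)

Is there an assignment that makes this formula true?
Yes

Yes, the formula is satisfiable.

One satisfying assignment is: y=True, k=False, u=False, j=True, f=False, d=True

Verification: With this assignment, all 21 clauses evaluate to true.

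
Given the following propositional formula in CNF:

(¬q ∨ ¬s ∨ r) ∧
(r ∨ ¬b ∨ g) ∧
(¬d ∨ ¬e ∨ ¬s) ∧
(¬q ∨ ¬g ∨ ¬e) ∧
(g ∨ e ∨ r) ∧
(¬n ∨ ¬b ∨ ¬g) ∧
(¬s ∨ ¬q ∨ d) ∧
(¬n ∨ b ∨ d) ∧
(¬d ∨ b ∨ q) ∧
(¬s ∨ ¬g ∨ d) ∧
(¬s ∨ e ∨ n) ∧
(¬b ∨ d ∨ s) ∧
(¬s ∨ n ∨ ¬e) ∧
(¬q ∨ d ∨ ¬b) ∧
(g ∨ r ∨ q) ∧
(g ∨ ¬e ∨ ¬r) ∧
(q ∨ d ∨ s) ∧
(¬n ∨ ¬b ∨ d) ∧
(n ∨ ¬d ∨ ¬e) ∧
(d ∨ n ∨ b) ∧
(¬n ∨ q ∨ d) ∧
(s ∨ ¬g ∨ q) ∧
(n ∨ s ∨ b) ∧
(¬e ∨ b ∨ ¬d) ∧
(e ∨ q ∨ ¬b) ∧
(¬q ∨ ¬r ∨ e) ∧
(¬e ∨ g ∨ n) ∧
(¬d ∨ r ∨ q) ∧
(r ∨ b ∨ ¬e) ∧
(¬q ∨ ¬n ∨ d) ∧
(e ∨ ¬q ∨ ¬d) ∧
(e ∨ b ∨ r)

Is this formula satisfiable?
No

No, the formula is not satisfiable.

No assignment of truth values to the variables can make all 32 clauses true simultaneously.

The formula is UNSAT (unsatisfiable).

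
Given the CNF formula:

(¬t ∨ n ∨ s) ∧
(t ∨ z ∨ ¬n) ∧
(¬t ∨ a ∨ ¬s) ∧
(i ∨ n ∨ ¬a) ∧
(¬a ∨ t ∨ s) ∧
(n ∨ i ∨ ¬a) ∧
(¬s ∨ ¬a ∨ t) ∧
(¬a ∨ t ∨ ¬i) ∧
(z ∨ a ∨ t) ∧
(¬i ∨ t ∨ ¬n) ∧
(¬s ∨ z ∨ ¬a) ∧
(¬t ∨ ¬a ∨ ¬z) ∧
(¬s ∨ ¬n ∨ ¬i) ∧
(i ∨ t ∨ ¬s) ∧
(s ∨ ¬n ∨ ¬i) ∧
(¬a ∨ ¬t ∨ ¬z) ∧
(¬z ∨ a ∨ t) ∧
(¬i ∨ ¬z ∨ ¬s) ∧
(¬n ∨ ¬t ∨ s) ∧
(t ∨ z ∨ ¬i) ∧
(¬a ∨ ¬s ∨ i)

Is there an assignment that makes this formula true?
No

No, the formula is not satisfiable.

No assignment of truth values to the variables can make all 21 clauses true simultaneously.

The formula is UNSAT (unsatisfiable).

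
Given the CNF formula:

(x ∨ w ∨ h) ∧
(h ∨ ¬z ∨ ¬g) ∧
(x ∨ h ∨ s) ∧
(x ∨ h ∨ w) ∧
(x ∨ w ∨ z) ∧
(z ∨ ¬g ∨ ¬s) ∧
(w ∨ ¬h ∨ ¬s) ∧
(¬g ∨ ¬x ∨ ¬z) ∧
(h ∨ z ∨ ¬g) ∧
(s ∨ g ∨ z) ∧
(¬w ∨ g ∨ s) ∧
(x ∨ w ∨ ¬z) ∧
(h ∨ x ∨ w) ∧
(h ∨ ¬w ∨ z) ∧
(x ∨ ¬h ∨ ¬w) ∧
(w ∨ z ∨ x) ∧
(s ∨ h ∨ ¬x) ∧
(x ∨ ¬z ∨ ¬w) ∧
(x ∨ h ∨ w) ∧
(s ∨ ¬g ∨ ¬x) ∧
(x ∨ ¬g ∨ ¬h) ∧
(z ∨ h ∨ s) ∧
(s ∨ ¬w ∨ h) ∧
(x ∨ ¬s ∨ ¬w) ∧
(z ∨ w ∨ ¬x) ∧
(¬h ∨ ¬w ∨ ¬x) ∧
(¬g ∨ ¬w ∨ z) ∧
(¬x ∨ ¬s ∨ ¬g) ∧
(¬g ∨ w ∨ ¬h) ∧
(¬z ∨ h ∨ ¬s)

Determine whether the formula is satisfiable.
Yes

Yes, the formula is satisfiable.

One satisfying assignment is: h=True, w=False, s=False, g=False, x=True, z=True

Verification: With this assignment, all 30 clauses evaluate to true.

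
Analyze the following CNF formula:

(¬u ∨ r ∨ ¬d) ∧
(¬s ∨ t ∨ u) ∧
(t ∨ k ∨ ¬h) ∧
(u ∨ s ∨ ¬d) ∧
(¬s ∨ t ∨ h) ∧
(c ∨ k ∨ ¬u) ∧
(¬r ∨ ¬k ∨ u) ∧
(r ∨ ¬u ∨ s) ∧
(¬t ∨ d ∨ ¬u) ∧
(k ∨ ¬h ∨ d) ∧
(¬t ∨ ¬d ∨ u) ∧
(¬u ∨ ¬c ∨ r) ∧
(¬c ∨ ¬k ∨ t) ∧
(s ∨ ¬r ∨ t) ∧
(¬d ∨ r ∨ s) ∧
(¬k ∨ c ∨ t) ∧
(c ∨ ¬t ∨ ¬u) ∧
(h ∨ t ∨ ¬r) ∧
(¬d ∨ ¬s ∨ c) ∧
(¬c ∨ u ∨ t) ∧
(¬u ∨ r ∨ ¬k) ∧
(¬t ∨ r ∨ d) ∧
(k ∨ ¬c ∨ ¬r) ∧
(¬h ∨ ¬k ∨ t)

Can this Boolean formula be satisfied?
Yes

Yes, the formula is satisfiable.

One satisfying assignment is: c=False, r=False, h=False, k=False, s=False, d=False, t=False, u=False

Verification: With this assignment, all 24 clauses evaluate to true.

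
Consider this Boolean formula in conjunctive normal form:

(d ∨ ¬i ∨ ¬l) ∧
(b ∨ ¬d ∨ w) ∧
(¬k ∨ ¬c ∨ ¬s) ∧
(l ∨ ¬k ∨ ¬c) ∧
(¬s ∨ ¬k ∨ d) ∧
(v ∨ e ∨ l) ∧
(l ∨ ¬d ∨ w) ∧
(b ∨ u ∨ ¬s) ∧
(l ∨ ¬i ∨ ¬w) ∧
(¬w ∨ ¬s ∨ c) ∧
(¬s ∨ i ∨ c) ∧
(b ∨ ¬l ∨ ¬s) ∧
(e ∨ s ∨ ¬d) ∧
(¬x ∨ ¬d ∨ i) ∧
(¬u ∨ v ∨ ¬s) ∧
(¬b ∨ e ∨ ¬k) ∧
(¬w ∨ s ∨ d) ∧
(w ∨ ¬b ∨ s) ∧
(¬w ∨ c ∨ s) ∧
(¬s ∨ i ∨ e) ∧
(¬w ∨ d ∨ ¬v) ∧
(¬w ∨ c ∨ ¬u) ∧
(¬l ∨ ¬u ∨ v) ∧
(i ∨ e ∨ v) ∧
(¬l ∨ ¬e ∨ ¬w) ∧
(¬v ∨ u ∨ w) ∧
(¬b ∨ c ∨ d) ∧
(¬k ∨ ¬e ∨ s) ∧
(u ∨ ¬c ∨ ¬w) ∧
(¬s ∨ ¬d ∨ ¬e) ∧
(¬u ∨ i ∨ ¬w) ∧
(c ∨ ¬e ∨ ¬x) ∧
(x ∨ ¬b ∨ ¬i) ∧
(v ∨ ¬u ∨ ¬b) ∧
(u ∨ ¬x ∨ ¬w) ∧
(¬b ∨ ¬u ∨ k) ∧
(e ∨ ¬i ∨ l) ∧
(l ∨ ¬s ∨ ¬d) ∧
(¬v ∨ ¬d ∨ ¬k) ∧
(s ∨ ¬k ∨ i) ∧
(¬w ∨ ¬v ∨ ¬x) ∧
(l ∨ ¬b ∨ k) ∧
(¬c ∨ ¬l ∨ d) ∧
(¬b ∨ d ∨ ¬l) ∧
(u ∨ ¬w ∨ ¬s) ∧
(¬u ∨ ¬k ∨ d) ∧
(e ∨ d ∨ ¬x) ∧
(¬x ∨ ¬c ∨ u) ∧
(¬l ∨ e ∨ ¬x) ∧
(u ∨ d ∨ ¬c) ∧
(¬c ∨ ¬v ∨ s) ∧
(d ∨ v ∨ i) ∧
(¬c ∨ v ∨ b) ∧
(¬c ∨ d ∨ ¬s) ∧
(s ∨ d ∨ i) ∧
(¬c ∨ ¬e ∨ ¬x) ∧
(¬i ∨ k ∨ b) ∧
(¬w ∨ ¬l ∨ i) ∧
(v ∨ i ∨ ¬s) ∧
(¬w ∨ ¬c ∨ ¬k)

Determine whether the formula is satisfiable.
No

No, the formula is not satisfiable.

No assignment of truth values to the variables can make all 60 clauses true simultaneously.

The formula is UNSAT (unsatisfiable).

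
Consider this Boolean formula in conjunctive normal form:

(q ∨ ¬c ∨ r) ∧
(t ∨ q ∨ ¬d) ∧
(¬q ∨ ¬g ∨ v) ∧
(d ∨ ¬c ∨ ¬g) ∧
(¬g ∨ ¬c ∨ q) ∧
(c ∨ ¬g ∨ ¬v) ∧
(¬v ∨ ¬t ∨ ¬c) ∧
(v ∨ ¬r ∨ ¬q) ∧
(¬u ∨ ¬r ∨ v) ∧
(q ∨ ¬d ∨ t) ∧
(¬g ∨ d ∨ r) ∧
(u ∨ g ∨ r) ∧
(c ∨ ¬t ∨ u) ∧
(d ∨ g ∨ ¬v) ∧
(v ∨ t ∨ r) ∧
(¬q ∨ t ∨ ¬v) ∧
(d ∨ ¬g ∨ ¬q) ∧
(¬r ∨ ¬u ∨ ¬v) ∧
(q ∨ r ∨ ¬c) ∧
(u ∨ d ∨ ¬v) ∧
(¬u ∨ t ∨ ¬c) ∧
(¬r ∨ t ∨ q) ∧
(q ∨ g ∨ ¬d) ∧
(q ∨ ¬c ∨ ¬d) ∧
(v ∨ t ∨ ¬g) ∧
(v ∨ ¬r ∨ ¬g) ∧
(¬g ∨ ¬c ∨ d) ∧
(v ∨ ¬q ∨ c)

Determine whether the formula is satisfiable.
Yes

Yes, the formula is satisfiable.

One satisfying assignment is: u=False, d=False, q=False, c=True, v=False, t=True, r=True, g=False

Verification: With this assignment, all 28 clauses evaluate to true.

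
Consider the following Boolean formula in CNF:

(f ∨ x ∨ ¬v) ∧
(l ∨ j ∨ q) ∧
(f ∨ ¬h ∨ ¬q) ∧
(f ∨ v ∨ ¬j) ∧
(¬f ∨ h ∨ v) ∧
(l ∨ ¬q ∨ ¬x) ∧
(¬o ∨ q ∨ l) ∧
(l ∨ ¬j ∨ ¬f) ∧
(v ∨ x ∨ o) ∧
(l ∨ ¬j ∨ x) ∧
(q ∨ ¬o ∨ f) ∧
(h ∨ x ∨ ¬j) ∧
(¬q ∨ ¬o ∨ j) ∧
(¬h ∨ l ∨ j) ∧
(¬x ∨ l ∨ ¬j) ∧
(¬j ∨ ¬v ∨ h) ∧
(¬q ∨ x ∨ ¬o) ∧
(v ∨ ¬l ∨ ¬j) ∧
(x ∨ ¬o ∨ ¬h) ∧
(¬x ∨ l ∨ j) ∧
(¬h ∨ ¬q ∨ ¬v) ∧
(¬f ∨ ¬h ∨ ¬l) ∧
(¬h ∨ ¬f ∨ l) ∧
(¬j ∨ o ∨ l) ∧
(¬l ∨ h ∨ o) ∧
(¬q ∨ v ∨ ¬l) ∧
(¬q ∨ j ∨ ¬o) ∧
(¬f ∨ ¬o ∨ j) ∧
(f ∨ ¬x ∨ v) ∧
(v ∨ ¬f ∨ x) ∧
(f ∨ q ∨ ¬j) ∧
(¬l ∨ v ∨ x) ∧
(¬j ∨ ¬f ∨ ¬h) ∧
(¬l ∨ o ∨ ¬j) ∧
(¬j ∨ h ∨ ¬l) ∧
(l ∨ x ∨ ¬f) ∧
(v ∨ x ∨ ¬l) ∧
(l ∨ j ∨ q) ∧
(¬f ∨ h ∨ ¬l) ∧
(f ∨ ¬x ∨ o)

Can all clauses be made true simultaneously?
No

No, the formula is not satisfiable.

No assignment of truth values to the variables can make all 40 clauses true simultaneously.

The formula is UNSAT (unsatisfiable).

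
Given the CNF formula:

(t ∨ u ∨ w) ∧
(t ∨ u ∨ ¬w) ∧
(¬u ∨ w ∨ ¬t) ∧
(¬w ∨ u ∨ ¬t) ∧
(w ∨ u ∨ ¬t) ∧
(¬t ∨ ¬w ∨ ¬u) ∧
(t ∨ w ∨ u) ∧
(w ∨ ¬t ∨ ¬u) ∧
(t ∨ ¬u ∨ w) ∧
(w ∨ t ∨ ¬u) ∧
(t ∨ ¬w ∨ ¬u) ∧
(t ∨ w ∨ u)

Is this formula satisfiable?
No

No, the formula is not satisfiable.

No assignment of truth values to the variables can make all 12 clauses true simultaneously.

The formula is UNSAT (unsatisfiable).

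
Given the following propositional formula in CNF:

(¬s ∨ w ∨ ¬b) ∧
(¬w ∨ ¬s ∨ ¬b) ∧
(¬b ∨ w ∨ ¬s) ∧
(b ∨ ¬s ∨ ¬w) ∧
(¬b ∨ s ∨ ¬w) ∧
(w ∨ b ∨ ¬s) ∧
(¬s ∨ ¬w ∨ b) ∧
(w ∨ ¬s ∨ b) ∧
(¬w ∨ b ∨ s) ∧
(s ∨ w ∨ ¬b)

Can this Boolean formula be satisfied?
Yes

Yes, the formula is satisfiable.

One satisfying assignment is: w=False, s=False, b=False

Verification: With this assignment, all 10 clauses evaluate to true.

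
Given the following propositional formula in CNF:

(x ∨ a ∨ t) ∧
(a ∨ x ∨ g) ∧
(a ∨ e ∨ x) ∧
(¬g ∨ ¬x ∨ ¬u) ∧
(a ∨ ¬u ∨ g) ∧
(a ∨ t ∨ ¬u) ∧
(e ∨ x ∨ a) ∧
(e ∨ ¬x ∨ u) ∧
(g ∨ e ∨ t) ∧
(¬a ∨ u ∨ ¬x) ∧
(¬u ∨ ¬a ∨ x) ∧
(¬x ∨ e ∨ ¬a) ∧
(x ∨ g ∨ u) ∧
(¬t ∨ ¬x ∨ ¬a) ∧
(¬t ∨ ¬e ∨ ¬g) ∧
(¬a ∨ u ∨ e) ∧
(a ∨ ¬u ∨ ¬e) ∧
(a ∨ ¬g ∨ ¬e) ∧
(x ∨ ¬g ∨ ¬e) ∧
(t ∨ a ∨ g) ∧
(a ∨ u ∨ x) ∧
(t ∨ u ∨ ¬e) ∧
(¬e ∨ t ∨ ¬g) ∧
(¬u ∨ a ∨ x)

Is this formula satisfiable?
Yes

Yes, the formula is satisfiable.

One satisfying assignment is: x=True, e=True, u=False, g=False, a=False, t=True

Verification: With this assignment, all 24 clauses evaluate to true.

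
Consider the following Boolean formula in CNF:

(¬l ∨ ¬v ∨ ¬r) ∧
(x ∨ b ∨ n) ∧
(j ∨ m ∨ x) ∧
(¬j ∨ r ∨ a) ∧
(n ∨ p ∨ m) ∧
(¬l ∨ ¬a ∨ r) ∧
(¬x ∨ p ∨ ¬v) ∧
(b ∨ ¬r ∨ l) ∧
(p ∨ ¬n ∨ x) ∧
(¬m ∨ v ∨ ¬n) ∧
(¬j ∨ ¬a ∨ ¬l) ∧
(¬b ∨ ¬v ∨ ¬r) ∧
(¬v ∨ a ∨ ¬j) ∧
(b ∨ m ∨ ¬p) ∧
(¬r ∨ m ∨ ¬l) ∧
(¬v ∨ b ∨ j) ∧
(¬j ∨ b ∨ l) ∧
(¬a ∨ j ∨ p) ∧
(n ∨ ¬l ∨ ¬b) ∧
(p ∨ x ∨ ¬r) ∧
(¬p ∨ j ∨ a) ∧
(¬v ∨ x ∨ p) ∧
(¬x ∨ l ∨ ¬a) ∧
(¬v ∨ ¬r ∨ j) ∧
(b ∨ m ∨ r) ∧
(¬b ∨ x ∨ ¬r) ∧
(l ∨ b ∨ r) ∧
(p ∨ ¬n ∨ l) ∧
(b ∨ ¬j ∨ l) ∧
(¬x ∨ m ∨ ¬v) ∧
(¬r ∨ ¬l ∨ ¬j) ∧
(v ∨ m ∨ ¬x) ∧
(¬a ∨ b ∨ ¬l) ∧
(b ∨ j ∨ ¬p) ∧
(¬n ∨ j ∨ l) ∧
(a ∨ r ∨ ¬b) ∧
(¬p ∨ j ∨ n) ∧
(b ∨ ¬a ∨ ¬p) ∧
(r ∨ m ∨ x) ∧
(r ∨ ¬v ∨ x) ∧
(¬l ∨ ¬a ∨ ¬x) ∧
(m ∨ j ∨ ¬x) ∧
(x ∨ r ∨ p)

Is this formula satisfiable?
Yes

Yes, the formula is satisfiable.

One satisfying assignment is: b=True, x=False, n=False, p=True, j=True, r=False, a=True, l=False, m=True, v=False

Verification: With this assignment, all 43 clauses evaluate to true.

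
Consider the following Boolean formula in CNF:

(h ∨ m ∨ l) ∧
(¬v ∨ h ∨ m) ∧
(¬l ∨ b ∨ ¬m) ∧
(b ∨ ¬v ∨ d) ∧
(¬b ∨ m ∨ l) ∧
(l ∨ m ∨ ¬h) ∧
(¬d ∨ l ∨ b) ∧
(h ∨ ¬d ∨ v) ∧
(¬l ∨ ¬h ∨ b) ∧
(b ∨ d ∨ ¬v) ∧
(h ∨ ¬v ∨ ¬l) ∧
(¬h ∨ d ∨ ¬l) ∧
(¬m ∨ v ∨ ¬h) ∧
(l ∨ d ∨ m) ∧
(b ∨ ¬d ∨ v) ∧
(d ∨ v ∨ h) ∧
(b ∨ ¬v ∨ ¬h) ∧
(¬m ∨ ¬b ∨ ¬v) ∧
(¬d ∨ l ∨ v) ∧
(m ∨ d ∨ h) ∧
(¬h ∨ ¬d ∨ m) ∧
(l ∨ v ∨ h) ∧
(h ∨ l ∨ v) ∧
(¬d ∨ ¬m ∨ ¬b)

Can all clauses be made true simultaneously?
No

No, the formula is not satisfiable.

No assignment of truth values to the variables can make all 24 clauses true simultaneously.

The formula is UNSAT (unsatisfiable).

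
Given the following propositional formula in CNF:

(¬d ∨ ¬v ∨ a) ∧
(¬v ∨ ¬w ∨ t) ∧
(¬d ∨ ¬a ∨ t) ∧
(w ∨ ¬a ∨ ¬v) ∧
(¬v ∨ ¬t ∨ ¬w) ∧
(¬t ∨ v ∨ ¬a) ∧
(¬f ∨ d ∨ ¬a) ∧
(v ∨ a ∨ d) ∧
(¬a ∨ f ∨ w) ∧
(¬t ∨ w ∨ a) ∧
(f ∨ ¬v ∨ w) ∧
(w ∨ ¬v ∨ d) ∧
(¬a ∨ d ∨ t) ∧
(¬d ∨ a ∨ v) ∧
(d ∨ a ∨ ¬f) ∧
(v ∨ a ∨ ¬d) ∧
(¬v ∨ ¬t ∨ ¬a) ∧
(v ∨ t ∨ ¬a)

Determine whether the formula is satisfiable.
No

No, the formula is not satisfiable.

No assignment of truth values to the variables can make all 18 clauses true simultaneously.

The formula is UNSAT (unsatisfiable).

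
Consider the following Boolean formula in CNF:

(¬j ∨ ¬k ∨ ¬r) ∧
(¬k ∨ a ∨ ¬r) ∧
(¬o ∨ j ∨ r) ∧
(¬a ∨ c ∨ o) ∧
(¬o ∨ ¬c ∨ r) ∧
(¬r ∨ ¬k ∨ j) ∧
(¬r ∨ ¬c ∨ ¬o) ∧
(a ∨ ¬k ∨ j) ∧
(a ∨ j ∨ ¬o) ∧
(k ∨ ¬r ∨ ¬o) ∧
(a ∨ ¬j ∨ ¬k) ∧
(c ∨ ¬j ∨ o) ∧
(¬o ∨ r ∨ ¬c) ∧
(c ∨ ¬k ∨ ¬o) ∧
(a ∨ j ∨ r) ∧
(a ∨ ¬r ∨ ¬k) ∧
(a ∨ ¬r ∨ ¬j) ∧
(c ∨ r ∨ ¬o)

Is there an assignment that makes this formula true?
Yes

Yes, the formula is satisfiable.

One satisfying assignment is: k=False, j=False, c=False, a=False, o=False, r=True

Verification: With this assignment, all 18 clauses evaluate to true.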